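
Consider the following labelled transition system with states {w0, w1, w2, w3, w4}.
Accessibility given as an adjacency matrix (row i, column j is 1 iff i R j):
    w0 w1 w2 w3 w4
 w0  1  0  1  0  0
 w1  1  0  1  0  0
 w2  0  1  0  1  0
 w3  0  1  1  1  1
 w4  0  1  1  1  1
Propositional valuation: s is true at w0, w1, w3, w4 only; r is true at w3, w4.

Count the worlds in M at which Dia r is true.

Recall that Dia ψ holds at a world iff ψ holds at some accessible world.
Let φ = Dia r. Evaluate φ at each world:
  w0 (successors {w0, w2}): φ is false.
  w1 (successors {w0, w2}): φ is false.
  w2 (successors {w1, w3}): φ is true.
  w3 (successors {w1, w2, w3, w4}): φ is true.
  w4 (successors {w1, w2, w3, w4}): φ is true.
For instance, at w1:
  At w1: Dia r requires r at some successor in {w0, w2}.
    At w0: r is false.
    At w2: r is false.
  So Dia r is false at w1.
Satisfying worlds: {w2, w3, w4}

3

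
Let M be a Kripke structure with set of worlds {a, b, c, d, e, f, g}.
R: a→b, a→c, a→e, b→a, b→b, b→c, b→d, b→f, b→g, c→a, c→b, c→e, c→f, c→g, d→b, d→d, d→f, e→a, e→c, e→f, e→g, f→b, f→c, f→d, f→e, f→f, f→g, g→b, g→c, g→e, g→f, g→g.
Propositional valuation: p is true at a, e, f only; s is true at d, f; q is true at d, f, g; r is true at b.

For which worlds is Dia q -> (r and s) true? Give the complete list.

a

Let φ = Dia q -> (r and s). Evaluate φ at each world:
  a (successors {b, c, e}): φ is true.
  b (successors {a, b, c, d, f, g}): φ is false.
  c (successors {a, b, e, f, g}): φ is false.
  d (successors {b, d, f}): φ is false.
  e (successors {a, c, f, g}): φ is false.
  f (successors {b, c, d, e, f, g}): φ is false.
  g (successors {b, c, e, f, g}): φ is false.
For instance, at d:
  At d: Dia q is true, r and s is false, so Dia q -> (r and s) is false.
    At d: Dia q requires q at some successor in {b, d, f}.
      q holds at d, so Dia q is true at d.
Satisfying worlds: {a}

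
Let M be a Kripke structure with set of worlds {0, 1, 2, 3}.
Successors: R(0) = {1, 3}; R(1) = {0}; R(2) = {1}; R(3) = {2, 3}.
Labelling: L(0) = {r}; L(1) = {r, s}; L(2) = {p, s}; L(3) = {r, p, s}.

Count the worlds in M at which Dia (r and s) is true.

Let φ = Dia (r and s). Evaluate φ at each world:
  0 (successors {1, 3}): φ is true.
  1 (successors {0}): φ is false.
  2 (successors {1}): φ is true.
  3 (successors {2, 3}): φ is true.
For instance, at 0:
  At 0: Dia (r and s) requires r and s at some successor in {1, 3}.
    r and s holds at 1, so Dia (r and s) is true at 0.
Satisfying worlds: {0, 2, 3}

3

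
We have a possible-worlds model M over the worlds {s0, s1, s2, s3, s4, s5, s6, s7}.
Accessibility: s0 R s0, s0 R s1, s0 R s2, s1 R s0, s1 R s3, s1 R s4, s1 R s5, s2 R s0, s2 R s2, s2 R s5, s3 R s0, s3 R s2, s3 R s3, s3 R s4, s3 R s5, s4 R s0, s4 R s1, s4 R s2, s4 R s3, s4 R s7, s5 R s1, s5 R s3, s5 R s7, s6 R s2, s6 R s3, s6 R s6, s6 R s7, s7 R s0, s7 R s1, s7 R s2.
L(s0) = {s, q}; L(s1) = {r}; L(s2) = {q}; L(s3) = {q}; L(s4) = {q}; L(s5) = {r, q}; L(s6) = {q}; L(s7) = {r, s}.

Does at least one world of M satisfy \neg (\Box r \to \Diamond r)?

No

Let φ = \neg (\Box r \to \Diamond r). Evaluate φ at each world:
  s0 (successors {s0, s1, s2}): φ is false.
  s1 (successors {s0, s3, s4, s5}): φ is false.
  s2 (successors {s0, s2, s5}): φ is false.
  s3 (successors {s0, s2, s3, s4, s5}): φ is false.
  s4 (successors {s0, s1, s2, s3, s7}): φ is false.
  s5 (successors {s1, s3, s7}): φ is false.
  s6 (successors {s2, s3, s6, s7}): φ is false.
  s7 (successors {s0, s1, s2}): φ is false.
For instance, at s3:
  At s3: \Box r \to \Diamond r is true, so \neg (\Box r \to \Diamond r) is false.
    At s3: \Box r is false, \Diamond r is true, so \Box r \to \Diamond r is true.
      At s3: \Box r requires r at every successor {s0, s2, s3, s4, s5}.
        r fails at s0, so \Box r is false at s3.
      At s3: \Diamond r requires r at some successor in {s0, s2, s3, s4, s5}.
        r holds at s5, so \Diamond r is true at s3.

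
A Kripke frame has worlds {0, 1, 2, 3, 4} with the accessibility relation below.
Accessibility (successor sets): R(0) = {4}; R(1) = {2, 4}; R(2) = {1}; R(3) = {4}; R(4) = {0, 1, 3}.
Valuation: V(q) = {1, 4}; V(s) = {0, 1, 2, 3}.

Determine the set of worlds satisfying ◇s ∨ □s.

1, 2, 4

Let φ = ◇s ∨ □s. Evaluate φ at each world:
  0 (successors {4}): φ is false.
  1 (successors {2, 4}): φ is true.
  2 (successors {1}): φ is true.
  3 (successors {4}): φ is false.
  4 (successors {0, 1, 3}): φ is true.
For instance, at 2:
  At 2: ◇s is true, □s is true, so ◇s ∨ □s is true.
    At 2: ◇s requires s at some successor in {1}.
      s holds at 1, so ◇s is true at 2.
    At 2: □s requires s at every successor {1}.
      At 1: s is true.
    So □s is true at 2.
Satisfying worlds: {1, 2, 4}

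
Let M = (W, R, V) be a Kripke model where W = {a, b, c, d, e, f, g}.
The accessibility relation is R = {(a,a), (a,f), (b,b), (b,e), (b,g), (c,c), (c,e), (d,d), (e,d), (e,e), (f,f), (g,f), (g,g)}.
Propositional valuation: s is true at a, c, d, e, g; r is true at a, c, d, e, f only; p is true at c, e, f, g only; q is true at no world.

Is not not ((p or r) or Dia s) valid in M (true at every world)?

Yes

Let φ = not not ((p or r) or Dia s). Evaluate φ at each world:
  a (successors {a, f}): φ is true.
  b (successors {b, e, g}): φ is true.
  c (successors {c, e}): φ is true.
  d (successors {d}): φ is true.
  e (successors {d, e}): φ is true.
  f (successors {f}): φ is true.
  g (successors {f, g}): φ is true.
For instance, at d:
  At d: not ((p or r) or Dia s) is false, so not not ((p or r) or Dia s) is true.
    At d: (p or r) or Dia s is true, so not ((p or r) or Dia s) is false.
      At d: p or r is true, Dia s is true, so (p or r) or Dia s is true.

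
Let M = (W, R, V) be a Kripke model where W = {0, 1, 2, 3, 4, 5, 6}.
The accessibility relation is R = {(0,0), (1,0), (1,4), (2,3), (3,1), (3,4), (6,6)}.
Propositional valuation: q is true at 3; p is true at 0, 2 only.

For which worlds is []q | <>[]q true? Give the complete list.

1, 2, 3, 4, 5

Recall that []ψ holds at a world iff ψ holds at every accessible world, and <>ψ holds iff ψ holds at some accessible world.
Let φ = []q | <>[]q. Evaluate φ at each world:
  0 (successors {0}): φ is false.
  1 (successors {0, 4}): φ is true.
  2 (successors {3}): φ is true.
  3 (successors {1, 4}): φ is true.
  4 (successors ∅): φ is true.
  5 (successors ∅): φ is true.
  6 (successors {6}): φ is false.
For instance, at 3:
  At 3: []q is false, <>[]q is true, so []q | <>[]q is true.
    At 3: []q requires q at every successor {1, 4}.
      q fails at 1, so []q is false at 3.
    At 3: <>[]q requires []q at some successor in {1, 4}.
      []q holds at 4, so <>[]q is true at 3.
Satisfying worlds: {1, 2, 3, 4, 5}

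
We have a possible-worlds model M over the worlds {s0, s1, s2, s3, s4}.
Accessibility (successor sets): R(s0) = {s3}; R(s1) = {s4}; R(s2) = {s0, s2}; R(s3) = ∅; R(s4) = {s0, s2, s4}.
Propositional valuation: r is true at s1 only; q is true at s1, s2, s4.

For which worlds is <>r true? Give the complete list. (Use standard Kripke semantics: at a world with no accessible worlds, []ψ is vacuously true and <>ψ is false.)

none

Let φ = <>r. Evaluate φ at each world:
  s0 (successors {s3}): φ is false.
  s1 (successors {s4}): φ is false.
  s2 (successors {s0, s2}): φ is false.
  s3 (successors ∅): φ is false.
  s4 (successors {s0, s2, s4}): φ is false.
For instance, at s2:
  At s2: <>r requires r at some successor in {s0, s2}.
    At s0: r is false.
    At s2: r is false.
  So <>r is false at s2.
Satisfying worlds: none.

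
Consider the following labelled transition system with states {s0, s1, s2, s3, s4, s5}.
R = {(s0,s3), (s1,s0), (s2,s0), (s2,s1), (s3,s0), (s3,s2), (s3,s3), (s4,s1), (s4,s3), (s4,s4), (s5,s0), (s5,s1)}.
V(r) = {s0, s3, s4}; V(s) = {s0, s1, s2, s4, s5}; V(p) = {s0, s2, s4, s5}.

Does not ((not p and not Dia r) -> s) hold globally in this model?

No

Let φ = not ((not p and not Dia r) -> s). Evaluate φ at each world:
  s0 (successors {s3}): φ is false.
  s1 (successors {s0}): φ is false.
  s2 (successors {s0, s1}): φ is false.
  s3 (successors {s0, s2, s3}): φ is false.
  s4 (successors {s1, s3, s4}): φ is false.
  s5 (successors {s0, s1}): φ is false.
Detail at s0 (counterexample):
  At s0: (not p and not Dia r) -> s is true, so not ((not p and not Dia r) -> s) is false.
    At s0: not p and not Dia r is false, s is true, so (not p and not Dia r) -> s is true.
      At s0: not p is false, not Dia r is false, so not p and not Dia r is false.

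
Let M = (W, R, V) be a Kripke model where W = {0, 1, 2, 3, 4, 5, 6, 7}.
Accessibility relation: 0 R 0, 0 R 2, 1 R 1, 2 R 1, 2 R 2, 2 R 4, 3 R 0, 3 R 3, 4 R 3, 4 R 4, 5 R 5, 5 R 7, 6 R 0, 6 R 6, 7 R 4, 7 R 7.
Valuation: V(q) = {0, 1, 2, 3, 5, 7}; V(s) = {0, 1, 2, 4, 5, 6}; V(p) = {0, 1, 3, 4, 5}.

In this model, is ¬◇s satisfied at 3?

At 3: ◇s is true, so ¬◇s is false.
  At 3: ◇s requires s at some successor in {0, 3}.
    s holds at 0, so ◇s is true at 3.

No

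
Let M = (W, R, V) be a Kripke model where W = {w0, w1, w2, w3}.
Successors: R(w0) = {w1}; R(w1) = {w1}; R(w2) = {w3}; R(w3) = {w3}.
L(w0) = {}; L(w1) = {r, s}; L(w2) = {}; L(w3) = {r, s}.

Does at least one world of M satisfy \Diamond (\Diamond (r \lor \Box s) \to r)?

Yes

Let φ = \Diamond (\Diamond (r \lor \Box s) \to r). Evaluate φ at each world:
  w0 (successors {w1}): φ is true.
  w1 (successors {w1}): φ is true.
  w2 (successors {w3}): φ is true.
  w3 (successors {w3}): φ is true.
Detail at w0 (witness):
  At w0: \Diamond (\Diamond (r \lor \Box s) \to r) requires \Diamond (r \lor \Box s) \to r at some successor in {w1}.
    \Diamond (r \lor \Box s) \to r holds at w1, so \Diamond (\Diamond (r \lor \Box s) \to r) is true at w0.
      At w1: \Diamond (r \lor \Box s) is true, r is true, so \Diamond (r \lor \Box s) \to r is true.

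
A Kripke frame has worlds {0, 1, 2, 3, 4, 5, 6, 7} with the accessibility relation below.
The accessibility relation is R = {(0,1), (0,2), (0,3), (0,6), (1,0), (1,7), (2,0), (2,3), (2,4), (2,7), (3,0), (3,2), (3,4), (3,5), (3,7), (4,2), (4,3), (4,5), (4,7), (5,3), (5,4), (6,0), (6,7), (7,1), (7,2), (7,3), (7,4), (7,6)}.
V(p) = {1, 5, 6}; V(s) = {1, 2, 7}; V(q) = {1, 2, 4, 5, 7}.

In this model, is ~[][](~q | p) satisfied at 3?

Yes

Recall that []ψ holds at a world iff ψ holds at every accessible world, and <>ψ holds iff ψ holds at some accessible world.
At 3: [][](~q | p) is false, so ~[][](~q | p) is true.
  At 3: [][](~q | p) requires [](~q | p) at every successor {0, 2, 4, 5, 7}.
    [](~q | p) fails at 0, so [][](~q | p) is false at 3.
      At 0: [](~q | p) requires ~q | p at every successor {1, 2, 3, 6}.
        ~q | p fails at 2, so [](~q | p) is false at 0.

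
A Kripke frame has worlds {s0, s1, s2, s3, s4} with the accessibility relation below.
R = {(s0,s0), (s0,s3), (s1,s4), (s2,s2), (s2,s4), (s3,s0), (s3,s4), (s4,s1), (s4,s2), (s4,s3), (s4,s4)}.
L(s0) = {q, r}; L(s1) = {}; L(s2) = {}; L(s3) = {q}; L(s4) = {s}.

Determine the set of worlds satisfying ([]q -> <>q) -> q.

Recall that []ψ holds at a world iff ψ holds at every accessible world, and <>ψ holds iff ψ holds at some accessible world.
Let φ = ([]q -> <>q) -> q. Evaluate φ at each world:
  s0 (successors {s0, s3}): φ is true.
  s1 (successors {s4}): φ is false.
  s2 (successors {s2, s4}): φ is false.
  s3 (successors {s0, s4}): φ is true.
  s4 (successors {s1, s2, s3, s4}): φ is false.
For instance, at s3:
  At s3: []q -> <>q is true, q is true, so ([]q -> <>q) -> q is true.
    At s3: []q is false, <>q is true, so []q -> <>q is true.
      At s3: []q requires q at every successor {s0, s4}.
        q fails at s4, so []q is false at s3.
      At s3: <>q requires q at some successor in {s0, s4}.
        q holds at s0, so <>q is true at s3.
Satisfying worlds: {s0, s3}

s0, s3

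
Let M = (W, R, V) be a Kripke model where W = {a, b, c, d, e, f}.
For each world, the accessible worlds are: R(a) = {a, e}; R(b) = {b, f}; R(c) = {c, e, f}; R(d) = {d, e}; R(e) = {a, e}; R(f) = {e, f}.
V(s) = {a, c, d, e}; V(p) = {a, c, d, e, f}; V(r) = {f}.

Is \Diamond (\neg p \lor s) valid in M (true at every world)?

Yes

Let φ = \Diamond (\neg p \lor s). Evaluate φ at each world:
  a (successors {a, e}): φ is true.
  b (successors {b, f}): φ is true.
  c (successors {c, e, f}): φ is true.
  d (successors {d, e}): φ is true.
  e (successors {a, e}): φ is true.
  f (successors {e, f}): φ is true.
For instance, at d:
  At d: \Diamond (\neg p \lor s) requires \neg p \lor s at some successor in {d, e}.
    \neg p \lor s holds at d, so \Diamond (\neg p \lor s) is true at d.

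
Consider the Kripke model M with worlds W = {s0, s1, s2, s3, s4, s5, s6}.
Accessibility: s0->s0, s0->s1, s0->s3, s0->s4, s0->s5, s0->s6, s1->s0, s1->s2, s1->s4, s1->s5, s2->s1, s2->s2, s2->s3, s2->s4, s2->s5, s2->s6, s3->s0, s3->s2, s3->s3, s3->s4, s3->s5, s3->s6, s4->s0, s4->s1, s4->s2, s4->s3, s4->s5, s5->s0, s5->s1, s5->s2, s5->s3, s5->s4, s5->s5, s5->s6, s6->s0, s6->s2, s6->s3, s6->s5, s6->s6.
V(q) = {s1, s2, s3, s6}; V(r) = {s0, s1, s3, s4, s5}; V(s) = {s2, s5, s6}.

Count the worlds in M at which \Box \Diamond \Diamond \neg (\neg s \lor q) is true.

7

Let φ = \Box \Diamond \Diamond \neg (\neg s \lor q). Evaluate φ at each world:
  s0 (successors {s0, s1, s3, s4, s5, s6}): φ is true.
  s1 (successors {s0, s2, s4, s5}): φ is true.
  s2 (successors {s1, s2, s3, s4, s5, s6}): φ is true.
  s3 (successors {s0, s2, s3, s4, s5, s6}): φ is true.
  s4 (successors {s0, s1, s2, s3, s5}): φ is true.
  s5 (successors {s0, s1, s2, s3, s4, s5, s6}): φ is true.
  s6 (successors {s0, s2, s3, s5, s6}): φ is true.
For instance, at s2:
  At s2: \Box \Diamond \Diamond \neg (\neg s \lor q) requires \Diamond \Diamond \neg (\neg s \lor q) at every successor {s1, s2, s3, s4, s5, s6}.
    At s1: \Diamond \Diamond \neg (\neg s \lor q) is true.
    At s2: \Diamond \Diamond \neg (\neg s \lor q) is true.
    At s3: \Diamond \Diamond \neg (\neg s \lor q) is true.
    At s4: \Diamond \Diamond \neg (\neg s \lor q) is true.
    At s5: \Diamond \Diamond \neg (\neg s \lor q) is true.
    At s6: \Diamond \Diamond \neg (\neg s \lor q) is true.
  So \Box \Diamond \Diamond \neg (\neg s \lor q) is true at s2.
Satisfying worlds: {s0, s1, s2, s3, s4, s5, s6}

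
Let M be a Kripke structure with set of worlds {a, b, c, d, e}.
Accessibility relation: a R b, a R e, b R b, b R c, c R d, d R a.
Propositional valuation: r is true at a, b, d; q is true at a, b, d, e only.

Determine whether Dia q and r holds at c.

No

At c: Dia q is true, r is false, so Dia q and r is false.
  At c: Dia q requires q at some successor in {d}.
    q holds at d, so Dia q is true at c.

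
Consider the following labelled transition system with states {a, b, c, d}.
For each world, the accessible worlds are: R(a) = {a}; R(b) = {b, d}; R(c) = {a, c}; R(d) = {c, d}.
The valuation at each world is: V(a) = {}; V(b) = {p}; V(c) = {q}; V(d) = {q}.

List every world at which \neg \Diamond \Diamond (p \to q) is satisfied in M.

none

Let φ = \neg \Diamond \Diamond (p \to q). Evaluate φ at each world:
  a (successors {a}): φ is false.
  b (successors {b, d}): φ is false.
  c (successors {a, c}): φ is false.
  d (successors {c, d}): φ is false.
For instance, at d:
  At d: \Diamond \Diamond (p \to q) is true, so \neg \Diamond \Diamond (p \to q) is false.
    At d: \Diamond \Diamond (p \to q) requires \Diamond (p \to q) at some successor in {c, d}.
      \Diamond (p \to q) holds at c, so \Diamond \Diamond (p \to q) is true at d.
Satisfying worlds: none.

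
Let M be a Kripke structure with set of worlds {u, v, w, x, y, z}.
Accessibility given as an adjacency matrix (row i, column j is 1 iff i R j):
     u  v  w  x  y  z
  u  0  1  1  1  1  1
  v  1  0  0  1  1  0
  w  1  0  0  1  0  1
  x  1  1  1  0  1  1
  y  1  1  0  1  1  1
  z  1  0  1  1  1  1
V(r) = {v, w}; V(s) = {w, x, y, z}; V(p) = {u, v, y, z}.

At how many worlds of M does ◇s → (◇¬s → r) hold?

2

Let φ = ◇s → (◇¬s → r). Evaluate φ at each world:
  u (successors {v, w, x, y, z}): φ is false.
  v (successors {u, x, y}): φ is true.
  w (successors {u, x, z}): φ is true.
  x (successors {u, v, w, y, z}): φ is false.
  y (successors {u, v, x, y, z}): φ is false.
  z (successors {u, w, x, y, z}): φ is false.
For instance, at x:
  At x: ◇s is true, ◇¬s → r is false, so ◇s → (◇¬s → r) is false.
    At x: ◇s requires s at some successor in {u, v, w, y, z}.
      s holds at w, so ◇s is true at x.
    At x: ◇¬s is true, r is false, so ◇¬s → r is false.
      At x: ◇¬s requires ¬s at some successor in {u, v, w, y, z}.
        ¬s holds at u, so ◇¬s is true at x.
Satisfying worlds: {v, w}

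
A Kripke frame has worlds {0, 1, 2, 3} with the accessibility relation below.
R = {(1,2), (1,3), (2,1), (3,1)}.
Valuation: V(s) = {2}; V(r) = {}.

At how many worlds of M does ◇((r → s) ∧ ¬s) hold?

3

Let φ = ◇((r → s) ∧ ¬s). Evaluate φ at each world:
  0 (successors ∅): φ is false.
  1 (successors {2, 3}): φ is true.
  2 (successors {1}): φ is true.
  3 (successors {1}): φ is true.
For instance, at 1:
  At 1: ◇((r → s) ∧ ¬s) requires (r → s) ∧ ¬s at some successor in {2, 3}.
    (r → s) ∧ ¬s holds at 3, so ◇((r → s) ∧ ¬s) is true at 1.
Satisfying worlds: {1, 2, 3}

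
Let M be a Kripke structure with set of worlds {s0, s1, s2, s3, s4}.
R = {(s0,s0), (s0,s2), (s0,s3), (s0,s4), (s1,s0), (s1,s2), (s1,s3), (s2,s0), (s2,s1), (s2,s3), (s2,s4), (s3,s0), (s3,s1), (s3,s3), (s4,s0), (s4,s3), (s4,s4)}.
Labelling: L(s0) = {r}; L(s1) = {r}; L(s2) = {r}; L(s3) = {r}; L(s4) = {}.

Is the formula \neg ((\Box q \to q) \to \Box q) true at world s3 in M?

Recall that \Box ψ holds at a world iff ψ holds at every accessible world, and \Diamond ψ holds iff ψ holds at some accessible world.
At s3: (\Box q \to q) \to \Box q is false, so \neg ((\Box q \to q) \to \Box q) is true.
  At s3: \Box q \to q is true, \Box q is false, so (\Box q \to q) \to \Box q is false.
    At s3: \Box q is false, q is false, so \Box q \to q is true.
      At s3: \Box q requires q at every successor {s0, s1, s3}.
        q fails at s0, so \Box q is false at s3.
    At s3: \Box q requires q at every successor {s0, s1, s3}.
      q fails at s0, so \Box q is false at s3.

Yes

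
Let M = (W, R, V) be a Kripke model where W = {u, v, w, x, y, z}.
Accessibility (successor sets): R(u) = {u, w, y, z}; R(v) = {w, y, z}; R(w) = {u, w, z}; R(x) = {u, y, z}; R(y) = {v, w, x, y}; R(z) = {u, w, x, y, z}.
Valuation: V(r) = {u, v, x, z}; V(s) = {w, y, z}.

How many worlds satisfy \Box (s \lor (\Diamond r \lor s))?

6

Let φ = \Box (s \lor (\Diamond r \lor s)). Evaluate φ at each world:
  u (successors {u, w, y, z}): φ is true.
  v (successors {w, y, z}): φ is true.
  w (successors {u, w, z}): φ is true.
  x (successors {u, y, z}): φ is true.
  y (successors {v, w, x, y}): φ is true.
  z (successors {u, w, x, y, z}): φ is true.
For instance, at z:
  At z: \Box (s \lor (\Diamond r \lor s)) requires s \lor (\Diamond r \lor s) at every successor {u, w, x, y, z}.
    At u: s \lor (\Diamond r \lor s) is true.
    At w: s \lor (\Diamond r \lor s) is true.
    At x: s \lor (\Diamond r \lor s) is true.
    At y: s \lor (\Diamond r \lor s) is true.
    At z: s \lor (\Diamond r \lor s) is true.
  So \Box (s \lor (\Diamond r \lor s)) is true at z.
Satisfying worlds: {u, v, w, x, y, z}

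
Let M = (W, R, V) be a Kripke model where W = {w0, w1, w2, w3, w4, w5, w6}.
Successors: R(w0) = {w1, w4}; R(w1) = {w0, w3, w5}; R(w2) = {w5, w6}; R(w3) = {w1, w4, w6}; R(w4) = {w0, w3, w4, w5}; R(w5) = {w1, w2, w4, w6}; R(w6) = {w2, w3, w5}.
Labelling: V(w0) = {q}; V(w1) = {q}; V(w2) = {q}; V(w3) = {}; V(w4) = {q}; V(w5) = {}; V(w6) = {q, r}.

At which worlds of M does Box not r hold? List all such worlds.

Recall that Box ψ holds at a world iff ψ holds at every accessible world, and Dia ψ holds iff ψ holds at some accessible world.
Let φ = Box not r. Evaluate φ at each world:
  w0 (successors {w1, w4}): φ is true.
  w1 (successors {w0, w3, w5}): φ is true.
  w2 (successors {w5, w6}): φ is false.
  w3 (successors {w1, w4, w6}): φ is false.
  w4 (successors {w0, w3, w4, w5}): φ is true.
  w5 (successors {w1, w2, w4, w6}): φ is false.
  w6 (successors {w2, w3, w5}): φ is true.
For instance, at w5:
  At w5: Box not r requires not r at every successor {w1, w2, w4, w6}.
    not r fails at w6, so Box not r is false at w5.
Satisfying worlds: {w0, w1, w4, w6}

w0, w1, w4, w6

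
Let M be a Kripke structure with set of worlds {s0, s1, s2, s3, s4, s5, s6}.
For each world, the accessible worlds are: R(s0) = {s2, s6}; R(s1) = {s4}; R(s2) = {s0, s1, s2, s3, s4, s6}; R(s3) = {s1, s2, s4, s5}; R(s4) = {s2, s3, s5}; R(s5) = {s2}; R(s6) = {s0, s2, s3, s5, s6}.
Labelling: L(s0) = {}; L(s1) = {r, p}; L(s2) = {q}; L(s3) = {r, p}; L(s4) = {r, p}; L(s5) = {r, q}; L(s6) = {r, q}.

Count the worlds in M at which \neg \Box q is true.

Let φ = \neg \Box q. Evaluate φ at each world:
  s0 (successors {s2, s6}): φ is false.
  s1 (successors {s4}): φ is true.
  s2 (successors {s0, s1, s2, s3, s4, s6}): φ is true.
  s3 (successors {s1, s2, s4, s5}): φ is true.
  s4 (successors {s2, s3, s5}): φ is true.
  s5 (successors {s2}): φ is false.
  s6 (successors {s0, s2, s3, s5, s6}): φ is true.
For instance, at s4:
  At s4: \Box q is false, so \neg \Box q is true.
    At s4: \Box q requires q at every successor {s2, s3, s5}.
      q fails at s3, so \Box q is false at s4.
Satisfying worlds: {s1, s2, s3, s4, s6}

5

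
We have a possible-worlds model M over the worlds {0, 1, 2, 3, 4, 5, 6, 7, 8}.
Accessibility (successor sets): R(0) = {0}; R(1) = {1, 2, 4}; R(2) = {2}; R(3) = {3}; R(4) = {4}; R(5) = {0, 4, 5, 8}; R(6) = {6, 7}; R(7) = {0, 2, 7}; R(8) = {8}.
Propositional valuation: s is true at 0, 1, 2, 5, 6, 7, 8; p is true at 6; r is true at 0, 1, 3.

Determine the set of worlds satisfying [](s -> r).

Let φ = [](s -> r). Evaluate φ at each world:
  0 (successors {0}): φ is true.
  1 (successors {1, 2, 4}): φ is false.
  2 (successors {2}): φ is false.
  3 (successors {3}): φ is true.
  4 (successors {4}): φ is true.
  5 (successors {0, 4, 5, 8}): φ is false.
  6 (successors {6, 7}): φ is false.
  7 (successors {0, 2, 7}): φ is false.
  8 (successors {8}): φ is false.
For instance, at 5:
  At 5: [](s -> r) requires s -> r at every successor {0, 4, 5, 8}.
    s -> r fails at 5, so [](s -> r) is false at 5.
Satisfying worlds: {0, 3, 4}

0, 3, 4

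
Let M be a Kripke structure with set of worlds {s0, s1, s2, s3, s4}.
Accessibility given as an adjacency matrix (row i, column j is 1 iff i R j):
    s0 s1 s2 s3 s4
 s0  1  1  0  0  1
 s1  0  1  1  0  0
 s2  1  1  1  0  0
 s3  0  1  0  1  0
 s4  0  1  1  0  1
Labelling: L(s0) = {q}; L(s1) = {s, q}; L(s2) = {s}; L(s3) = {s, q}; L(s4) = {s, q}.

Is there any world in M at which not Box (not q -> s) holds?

Let φ = not Box (not q -> s). Evaluate φ at each world:
  s0 (successors {s0, s1, s4}): φ is false.
  s1 (successors {s1, s2}): φ is false.
  s2 (successors {s0, s1, s2}): φ is false.
  s3 (successors {s1, s3}): φ is false.
  s4 (successors {s1, s2, s4}): φ is false.
For instance, at s4:
  At s4: Box (not q -> s) is true, so not Box (not q -> s) is false.
    At s4: Box (not q -> s) requires not q -> s at every successor {s1, s2, s4}.
      At s1: not q -> s is true.
      At s2: not q -> s is true.
      At s4: not q -> s is true.
    So Box (not q -> s) is true at s4.

No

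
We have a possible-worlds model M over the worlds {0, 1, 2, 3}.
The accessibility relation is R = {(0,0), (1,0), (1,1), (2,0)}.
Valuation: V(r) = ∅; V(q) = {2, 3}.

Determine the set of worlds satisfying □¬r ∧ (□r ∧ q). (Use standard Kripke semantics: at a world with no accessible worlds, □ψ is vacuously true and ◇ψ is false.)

Let φ = □¬r ∧ (□r ∧ q). Evaluate φ at each world:
  0 (successors {0}): φ is false.
  1 (successors {0, 1}): φ is false.
  2 (successors {0}): φ is false.
  3 (successors ∅): φ is true.
For instance, at 0:
  At 0: □¬r is true, □r ∧ q is false, so □¬r ∧ (□r ∧ q) is false.
    At 0: □¬r requires ¬r at every successor {0}.
      At 0: ¬r is true.
    So □¬r is true at 0.
    At 0: □r is false, q is false, so □r ∧ q is false.
      At 0: □r requires r at every successor {0}.
        r fails at 0, so □r is false at 0.
Satisfying worlds: {3}

3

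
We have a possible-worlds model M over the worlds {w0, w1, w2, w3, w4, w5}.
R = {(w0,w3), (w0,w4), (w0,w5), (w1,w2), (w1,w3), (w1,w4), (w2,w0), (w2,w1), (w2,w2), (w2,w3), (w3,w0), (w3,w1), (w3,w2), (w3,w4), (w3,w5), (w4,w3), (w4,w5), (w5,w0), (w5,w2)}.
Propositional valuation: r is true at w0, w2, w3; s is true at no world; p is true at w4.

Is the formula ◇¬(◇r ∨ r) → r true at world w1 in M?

At w1: ◇¬(◇r ∨ r) is false, r is false, so ◇¬(◇r ∨ r) → r is true.
  At w1: ◇¬(◇r ∨ r) requires ¬(◇r ∨ r) at some successor in {w2, w3, w4}.
    At w2: ¬(◇r ∨ r) is false.
    At w3: ¬(◇r ∨ r) is false.
    At w4: ¬(◇r ∨ r) is false.
  So ◇¬(◇r ∨ r) is false at w1.

Yes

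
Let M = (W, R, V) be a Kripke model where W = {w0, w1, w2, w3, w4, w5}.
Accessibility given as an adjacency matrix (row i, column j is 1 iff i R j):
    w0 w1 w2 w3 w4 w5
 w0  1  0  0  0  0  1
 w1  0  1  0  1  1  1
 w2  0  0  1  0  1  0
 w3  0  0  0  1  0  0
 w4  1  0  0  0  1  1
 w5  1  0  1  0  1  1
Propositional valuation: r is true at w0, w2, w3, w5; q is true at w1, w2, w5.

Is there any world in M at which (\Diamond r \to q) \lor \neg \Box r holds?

Yes

Let φ = (\Diamond r \to q) \lor \neg \Box r. Evaluate φ at each world:
  w0 (successors {w0, w5}): φ is false.
  w1 (successors {w1, w3, w4, w5}): φ is true.
  w2 (successors {w2, w4}): φ is true.
  w3 (successors {w3}): φ is false.
  w4 (successors {w0, w4, w5}): φ is true.
  w5 (successors {w0, w2, w4, w5}): φ is true.
Detail at w1 (witness):
  At w1: \Diamond r \to q is true, \neg \Box r is true, so (\Diamond r \to q) \lor \neg \Box r is true.
    At w1: \Diamond r is true, q is true, so \Diamond r \to q is true.
      At w1: \Diamond r requires r at some successor in {w1, w3, w4, w5}.
        r holds at w3, so \Diamond r is true at w1.
    At w1: \Box r is false, so \neg \Box r is true.
      At w1: \Box r requires r at every successor {w1, w3, w4, w5}.
        r fails at w1, so \Box r is false at w1.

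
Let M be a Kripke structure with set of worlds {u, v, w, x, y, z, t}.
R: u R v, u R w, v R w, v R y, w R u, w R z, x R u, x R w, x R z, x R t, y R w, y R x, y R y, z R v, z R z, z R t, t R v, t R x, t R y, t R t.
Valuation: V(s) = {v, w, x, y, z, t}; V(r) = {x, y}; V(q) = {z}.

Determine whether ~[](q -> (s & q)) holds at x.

No

Recall that []ψ holds at a world iff ψ holds at every accessible world, and <>ψ holds iff ψ holds at some accessible world.
At x: [](q -> (s & q)) is true, so ~[](q -> (s & q)) is false.
  At x: [](q -> (s & q)) requires q -> (s & q) at every successor {u, w, z, t}.
    At u: q -> (s & q) is true.
    At w: q -> (s & q) is true.
    At z: q -> (s & q) is true.
    At t: q -> (s & q) is true.
  So [](q -> (s & q)) is true at x.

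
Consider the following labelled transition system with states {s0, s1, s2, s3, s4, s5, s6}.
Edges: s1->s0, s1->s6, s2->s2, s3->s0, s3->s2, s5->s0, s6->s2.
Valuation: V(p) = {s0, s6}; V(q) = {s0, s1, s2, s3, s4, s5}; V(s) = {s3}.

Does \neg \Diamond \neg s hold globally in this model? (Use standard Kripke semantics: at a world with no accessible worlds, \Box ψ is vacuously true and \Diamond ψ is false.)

No

Recall that \Diamond ψ holds at a world iff ψ holds at some accessible world.
Let φ = \neg \Diamond \neg s. Evaluate φ at each world:
  s0 (successors ∅): φ is true.
  s1 (successors {s0, s6}): φ is false.
  s2 (successors {s2}): φ is false.
  s3 (successors {s0, s2}): φ is false.
  s4 (successors ∅): φ is true.
  s5 (successors {s0}): φ is false.
  s6 (successors {s2}): φ is false.
Detail at s1 (counterexample):
  At s1: \Diamond \neg s is true, so \neg \Diamond \neg s is false.
    At s1: \Diamond \neg s requires \neg s at some successor in {s0, s6}.
      \neg s holds at s0, so \Diamond \neg s is true at s1.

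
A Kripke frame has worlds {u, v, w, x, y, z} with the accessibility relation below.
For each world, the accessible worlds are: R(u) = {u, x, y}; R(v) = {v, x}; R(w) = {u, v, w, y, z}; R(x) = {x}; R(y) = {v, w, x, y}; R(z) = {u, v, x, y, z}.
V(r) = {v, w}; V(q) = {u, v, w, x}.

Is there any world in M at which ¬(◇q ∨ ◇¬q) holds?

No

Recall that ◇ψ holds at a world iff ψ holds at some accessible world.
Let φ = ¬(◇q ∨ ◇¬q). Evaluate φ at each world:
  u (successors {u, x, y}): φ is false.
  v (successors {v, x}): φ is false.
  w (successors {u, v, w, y, z}): φ is false.
  x (successors {x}): φ is false.
  y (successors {v, w, x, y}): φ is false.
  z (successors {u, v, x, y, z}): φ is false.
For instance, at u:
  At u: ◇q ∨ ◇¬q is true, so ¬(◇q ∨ ◇¬q) is false.
    At u: ◇q is true, ◇¬q is true, so ◇q ∨ ◇¬q is true.
      At u: ◇q requires q at some successor in {u, x, y}.
        q holds at u, so ◇q is true at u.
      At u: ◇¬q requires ¬q at some successor in {u, x, y}.
        ¬q holds at y, so ◇¬q is true at u.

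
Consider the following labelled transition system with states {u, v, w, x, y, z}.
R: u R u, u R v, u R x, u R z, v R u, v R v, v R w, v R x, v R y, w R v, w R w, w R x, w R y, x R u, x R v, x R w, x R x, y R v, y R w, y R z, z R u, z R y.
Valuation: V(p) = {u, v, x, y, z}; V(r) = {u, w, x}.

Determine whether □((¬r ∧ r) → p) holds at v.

Yes

At v: □((¬r ∧ r) → p) requires (¬r ∧ r) → p at every successor {u, v, w, x, y}.
  At u: (¬r ∧ r) → p is true.
  At v: (¬r ∧ r) → p is true.
  At w: (¬r ∧ r) → p is true.
  At x: (¬r ∧ r) → p is true.
  At y: (¬r ∧ r) → p is true.
So □((¬r ∧ r) → p) is true at v.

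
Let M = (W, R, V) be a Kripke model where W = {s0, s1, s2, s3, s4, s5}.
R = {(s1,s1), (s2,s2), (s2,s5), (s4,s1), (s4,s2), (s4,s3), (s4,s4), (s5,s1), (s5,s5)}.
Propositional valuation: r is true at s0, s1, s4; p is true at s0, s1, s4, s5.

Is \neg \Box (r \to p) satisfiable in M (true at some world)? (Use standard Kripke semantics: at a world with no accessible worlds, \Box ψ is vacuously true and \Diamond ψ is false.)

No

Let φ = \neg \Box (r \to p). Evaluate φ at each world:
  s0 (successors ∅): φ is false.
  s1 (successors {s1}): φ is false.
  s2 (successors {s2, s5}): φ is false.
  s3 (successors ∅): φ is false.
  s4 (successors {s1, s2, s3, s4}): φ is false.
  s5 (successors {s1, s5}): φ is false.
For instance, at s4:
  At s4: \Box (r \to p) is true, so \neg \Box (r \to p) is false.
    At s4: \Box (r \to p) requires r \to p at every successor {s1, s2, s3, s4}.
      At s1: r \to p is true.
      At s2: r \to p is true.
      At s3: r \to p is true.
      At s4: r \to p is true.
    So \Box (r \to p) is true at s4.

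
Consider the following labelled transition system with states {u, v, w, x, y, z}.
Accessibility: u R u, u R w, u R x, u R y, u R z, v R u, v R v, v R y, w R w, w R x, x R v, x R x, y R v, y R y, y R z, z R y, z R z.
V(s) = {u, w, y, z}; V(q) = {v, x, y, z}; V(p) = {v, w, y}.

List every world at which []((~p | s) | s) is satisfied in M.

Let φ = []((~p | s) | s). Evaluate φ at each world:
  u (successors {u, w, x, y, z}): φ is true.
  v (successors {u, v, y}): φ is false.
  w (successors {w, x}): φ is true.
  x (successors {v, x}): φ is false.
  y (successors {v, y, z}): φ is false.
  z (successors {y, z}): φ is true.
For instance, at y:
  At y: []((~p | s) | s) requires (~p | s) | s at every successor {v, y, z}.
    (~p | s) | s fails at v, so []((~p | s) | s) is false at y.
Satisfying worlds: {u, w, z}

u, w, z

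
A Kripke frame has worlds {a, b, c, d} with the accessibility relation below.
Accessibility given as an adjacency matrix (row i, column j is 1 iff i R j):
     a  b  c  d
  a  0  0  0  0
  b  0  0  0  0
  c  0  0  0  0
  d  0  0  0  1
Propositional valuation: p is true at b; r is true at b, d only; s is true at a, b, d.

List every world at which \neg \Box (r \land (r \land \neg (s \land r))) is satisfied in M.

Recall that \Box ψ holds at a world iff ψ holds at every accessible world, and \Diamond ψ holds iff ψ holds at some accessible world.
Let φ = \neg \Box (r \land (r \land \neg (s \land r))). Evaluate φ at each world:
  a (successors ∅): φ is false.
  b (successors ∅): φ is false.
  c (successors ∅): φ is false.
  d (successors {d}): φ is true.
For instance, at d:
  At d: \Box (r \land (r \land \neg (s \land r))) is false, so \neg \Box (r \land (r \land \neg (s \land r))) is true.
    At d: \Box (r \land (r \land \neg (s \land r))) requires r \land (r \land \neg (s \land r)) at every successor {d}.
      r \land (r \land \neg (s \land r)) fails at d, so \Box (r \land (r \land \neg (s \land r))) is false at d.
Satisfying worlds: {d}

d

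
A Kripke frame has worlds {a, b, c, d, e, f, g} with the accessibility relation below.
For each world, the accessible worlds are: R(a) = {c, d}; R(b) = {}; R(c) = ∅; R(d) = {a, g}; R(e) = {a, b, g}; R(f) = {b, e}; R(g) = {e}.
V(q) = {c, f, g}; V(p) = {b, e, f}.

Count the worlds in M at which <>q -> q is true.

Recall that <>ψ holds at a world iff ψ holds at some accessible world.
Let φ = <>q -> q. Evaluate φ at each world:
  a (successors {c, d}): φ is false.
  b (successors ∅): φ is true.
  c (successors ∅): φ is true.
  d (successors {a, g}): φ is false.
  e (successors {a, b, g}): φ is false.
  f (successors {b, e}): φ is true.
  g (successors {e}): φ is true.
For instance, at g:
  At g: <>q is false, q is true, so <>q -> q is true.
    At g: <>q requires q at some successor in {e}.
      At e: q is false.
    So <>q is false at g.
Satisfying worlds: {b, c, f, g}

4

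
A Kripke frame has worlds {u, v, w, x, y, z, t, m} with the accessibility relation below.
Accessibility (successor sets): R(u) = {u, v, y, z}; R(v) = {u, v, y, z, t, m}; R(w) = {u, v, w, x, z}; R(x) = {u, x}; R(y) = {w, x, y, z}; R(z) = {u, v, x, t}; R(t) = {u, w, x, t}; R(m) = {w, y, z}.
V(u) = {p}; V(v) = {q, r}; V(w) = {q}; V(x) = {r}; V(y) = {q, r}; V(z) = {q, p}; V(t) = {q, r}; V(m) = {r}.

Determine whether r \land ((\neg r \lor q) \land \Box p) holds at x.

Recall that \Box ψ holds at a world iff ψ holds at every accessible world, and \Diamond ψ holds iff ψ holds at some accessible world.
At x: r is true, (\neg r \lor q) \land \Box p is false, so r \land ((\neg r \lor q) \land \Box p) is false.
  At x: \neg r \lor q is false, \Box p is false, so (\neg r \lor q) \land \Box p is false.
    At x: \Box p requires p at every successor {u, x}.
      p fails at x, so \Box p is false at x.

No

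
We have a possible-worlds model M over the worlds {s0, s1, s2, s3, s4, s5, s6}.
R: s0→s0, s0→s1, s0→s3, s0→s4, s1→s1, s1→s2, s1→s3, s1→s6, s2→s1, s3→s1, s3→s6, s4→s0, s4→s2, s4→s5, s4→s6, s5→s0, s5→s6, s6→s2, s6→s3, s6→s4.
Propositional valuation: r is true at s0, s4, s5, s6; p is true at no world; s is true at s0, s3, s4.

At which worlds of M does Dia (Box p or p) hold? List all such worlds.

none

Recall that Box ψ holds at a world iff ψ holds at every accessible world, and Dia ψ holds iff ψ holds at some accessible world.
Let φ = Dia (Box p or p). Evaluate φ at each world:
  s0 (successors {s0, s1, s3, s4}): φ is false.
  s1 (successors {s1, s2, s3, s6}): φ is false.
  s2 (successors {s1}): φ is false.
  s3 (successors {s1, s6}): φ is false.
  s4 (successors {s0, s2, s5, s6}): φ is false.
  s5 (successors {s0, s6}): φ is false.
  s6 (successors {s2, s3, s4}): φ is false.
For instance, at s6:
  At s6: Dia (Box p or p) requires Box p or p at some successor in {s2, s3, s4}.
    At s2: Box p or p is false.
    At s3: Box p or p is false.
    At s4: Box p or p is false.
  So Dia (Box p or p) is false at s6.
Satisfying worlds: none.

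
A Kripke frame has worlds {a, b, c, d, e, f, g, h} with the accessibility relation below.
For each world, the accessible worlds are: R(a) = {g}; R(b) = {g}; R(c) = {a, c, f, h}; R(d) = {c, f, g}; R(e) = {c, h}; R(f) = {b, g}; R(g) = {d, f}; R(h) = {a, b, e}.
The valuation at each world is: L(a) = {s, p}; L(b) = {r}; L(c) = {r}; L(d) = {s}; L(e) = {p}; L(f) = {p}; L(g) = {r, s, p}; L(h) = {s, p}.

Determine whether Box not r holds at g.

Recall that Box ψ holds at a world iff ψ holds at every accessible world, and Dia ψ holds iff ψ holds at some accessible world.
At g: Box not r requires not r at every successor {d, f}.
  At d: not r is true.
  At f: not r is true.
So Box not r is true at g.

Yes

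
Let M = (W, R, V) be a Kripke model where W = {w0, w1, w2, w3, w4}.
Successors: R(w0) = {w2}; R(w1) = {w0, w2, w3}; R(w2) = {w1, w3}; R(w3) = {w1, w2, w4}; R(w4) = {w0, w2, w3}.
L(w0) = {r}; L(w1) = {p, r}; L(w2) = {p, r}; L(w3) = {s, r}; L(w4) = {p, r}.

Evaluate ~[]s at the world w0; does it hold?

Yes

At w0: []s is false, so ~[]s is true.
  At w0: []s requires s at every successor {w2}.
    s fails at w2, so []s is false at w0.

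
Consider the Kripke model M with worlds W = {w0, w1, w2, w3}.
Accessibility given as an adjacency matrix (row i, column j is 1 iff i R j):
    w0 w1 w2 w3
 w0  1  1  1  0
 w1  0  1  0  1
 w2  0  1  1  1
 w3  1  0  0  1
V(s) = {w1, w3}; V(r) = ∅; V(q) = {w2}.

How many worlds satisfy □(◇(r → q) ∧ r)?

0

Let φ = □(◇(r → q) ∧ r). Evaluate φ at each world:
  w0 (successors {w0, w1, w2}): φ is false.
  w1 (successors {w1, w3}): φ is false.
  w2 (successors {w1, w2, w3}): φ is false.
  w3 (successors {w0, w3}): φ is false.
For instance, at w2:
  At w2: □(◇(r → q) ∧ r) requires ◇(r → q) ∧ r at every successor {w1, w2, w3}.
    ◇(r → q) ∧ r fails at w1, so □(◇(r → q) ∧ r) is false at w2.
      At w1: ◇(r → q) is true, r is false, so ◇(r → q) ∧ r is false.
Satisfying worlds: none.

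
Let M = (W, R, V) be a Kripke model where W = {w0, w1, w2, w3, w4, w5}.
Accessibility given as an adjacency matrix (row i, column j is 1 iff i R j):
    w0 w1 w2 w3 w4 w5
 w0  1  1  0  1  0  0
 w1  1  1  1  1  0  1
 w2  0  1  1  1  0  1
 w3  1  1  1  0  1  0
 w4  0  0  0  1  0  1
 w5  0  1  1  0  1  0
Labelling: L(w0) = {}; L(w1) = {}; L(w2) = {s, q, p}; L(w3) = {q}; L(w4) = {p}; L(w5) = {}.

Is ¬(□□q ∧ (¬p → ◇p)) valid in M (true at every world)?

Recall that □ψ holds at a world iff ψ holds at every accessible world, and ◇ψ holds iff ψ holds at some accessible world.
Let φ = ¬(□□q ∧ (¬p → ◇p)). Evaluate φ at each world:
  w0 (successors {w0, w1, w3}): φ is true.
  w1 (successors {w0, w1, w2, w3, w5}): φ is true.
  w2 (successors {w1, w2, w3, w5}): φ is true.
  w3 (successors {w0, w1, w2, w4}): φ is true.
  w4 (successors {w3, w5}): φ is true.
  w5 (successors {w1, w2, w4}): φ is true.
For instance, at w3:
  At w3: □□q ∧ (¬p → ◇p) is false, so ¬(□□q ∧ (¬p → ◇p)) is true.
    At w3: □□q is false, ¬p → ◇p is true, so □□q ∧ (¬p → ◇p) is false.
      At w3: □□q requires □q at every successor {w0, w1, w2, w4}.
        □q fails at w0, so □□q is false at w3.
      At w3: ¬p is true, ◇p is true, so ¬p → ◇p is true.

Yes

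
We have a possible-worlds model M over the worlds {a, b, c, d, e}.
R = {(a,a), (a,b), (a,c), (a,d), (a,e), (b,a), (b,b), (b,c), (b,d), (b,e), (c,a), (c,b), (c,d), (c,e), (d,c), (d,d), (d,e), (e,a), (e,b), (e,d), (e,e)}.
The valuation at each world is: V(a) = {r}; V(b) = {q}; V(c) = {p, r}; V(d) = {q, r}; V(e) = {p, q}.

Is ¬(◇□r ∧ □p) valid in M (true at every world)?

Recall that □ψ holds at a world iff ψ holds at every accessible world, and ◇ψ holds iff ψ holds at some accessible world.
Let φ = ¬(◇□r ∧ □p). Evaluate φ at each world:
  a (successors {a, b, c, d, e}): φ is true.
  b (successors {a, b, c, d, e}): φ is true.
  c (successors {a, b, d, e}): φ is true.
  d (successors {c, d, e}): φ is true.
  e (successors {a, b, d, e}): φ is true.
For instance, at d:
  At d: ◇□r ∧ □p is false, so ¬(◇□r ∧ □p) is true.
    At d: ◇□r is false, □p is false, so ◇□r ∧ □p is false.
      At d: ◇□r requires □r at some successor in {c, d, e}.
        At c: □r is false.
        At d: □r is false.
        At e: □r is false.
      So ◇□r is false at d.
      At d: □p requires p at every successor {c, d, e}.
        p fails at d, so □p is false at d.

Yes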